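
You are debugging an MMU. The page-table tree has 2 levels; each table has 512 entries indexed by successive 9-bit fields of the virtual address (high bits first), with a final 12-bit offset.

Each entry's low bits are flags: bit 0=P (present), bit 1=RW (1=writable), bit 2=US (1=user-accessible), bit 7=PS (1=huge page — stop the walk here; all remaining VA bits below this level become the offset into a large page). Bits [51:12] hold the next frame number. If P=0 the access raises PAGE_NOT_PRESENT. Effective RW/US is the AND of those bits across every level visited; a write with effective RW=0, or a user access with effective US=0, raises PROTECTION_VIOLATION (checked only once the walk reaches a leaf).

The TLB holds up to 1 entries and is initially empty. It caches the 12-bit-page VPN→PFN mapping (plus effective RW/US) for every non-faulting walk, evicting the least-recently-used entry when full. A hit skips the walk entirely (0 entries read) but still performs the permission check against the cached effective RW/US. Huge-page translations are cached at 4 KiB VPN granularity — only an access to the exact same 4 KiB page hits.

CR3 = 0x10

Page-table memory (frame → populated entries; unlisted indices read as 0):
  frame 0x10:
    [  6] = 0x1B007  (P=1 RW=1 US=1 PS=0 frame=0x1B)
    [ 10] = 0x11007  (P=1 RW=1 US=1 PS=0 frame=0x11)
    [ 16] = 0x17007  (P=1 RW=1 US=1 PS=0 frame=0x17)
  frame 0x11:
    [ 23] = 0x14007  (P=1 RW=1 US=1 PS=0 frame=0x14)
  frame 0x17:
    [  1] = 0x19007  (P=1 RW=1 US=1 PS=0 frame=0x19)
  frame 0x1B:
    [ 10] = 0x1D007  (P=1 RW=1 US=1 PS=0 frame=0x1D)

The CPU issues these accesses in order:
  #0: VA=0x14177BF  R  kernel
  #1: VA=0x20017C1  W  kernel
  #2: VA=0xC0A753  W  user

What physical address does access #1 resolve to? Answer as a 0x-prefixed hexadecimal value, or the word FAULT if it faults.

Trace:
#0 VA=0x14177BF (r,kernel):
  lvl0: tbl 0x10, slot 10 ⇒ 0x11007 (P1/RW1/US1/PS0)
  lvl1: tbl 0x11, slot 23 ⇒ 0x14007 (P1/RW1/US1/PS0)
  ⇒ phys 0x147BF  [2 reads]
#1 VA=0x20017C1 (w,kernel):
  lvl0: tbl 0x10, slot 16 ⇒ 0x17007 (P1/RW1/US1/PS0)
  lvl1: tbl 0x17, slot 1 ⇒ 0x19007 (P1/RW1/US1/PS0)
  ⇒ phys 0x197C1  [2 reads]
#2 VA=0xC0A753 (w,user):
  lvl0: tbl 0x10, slot 6 ⇒ 0x1B007 (P1/RW1/US1/PS0)
  lvl1: tbl 0x1B, slot 10 ⇒ 0x1D007 (P1/RW1/US1/PS0)
  ⇒ phys 0x1D753  [2 reads]

Access #1 PA: 0x197C1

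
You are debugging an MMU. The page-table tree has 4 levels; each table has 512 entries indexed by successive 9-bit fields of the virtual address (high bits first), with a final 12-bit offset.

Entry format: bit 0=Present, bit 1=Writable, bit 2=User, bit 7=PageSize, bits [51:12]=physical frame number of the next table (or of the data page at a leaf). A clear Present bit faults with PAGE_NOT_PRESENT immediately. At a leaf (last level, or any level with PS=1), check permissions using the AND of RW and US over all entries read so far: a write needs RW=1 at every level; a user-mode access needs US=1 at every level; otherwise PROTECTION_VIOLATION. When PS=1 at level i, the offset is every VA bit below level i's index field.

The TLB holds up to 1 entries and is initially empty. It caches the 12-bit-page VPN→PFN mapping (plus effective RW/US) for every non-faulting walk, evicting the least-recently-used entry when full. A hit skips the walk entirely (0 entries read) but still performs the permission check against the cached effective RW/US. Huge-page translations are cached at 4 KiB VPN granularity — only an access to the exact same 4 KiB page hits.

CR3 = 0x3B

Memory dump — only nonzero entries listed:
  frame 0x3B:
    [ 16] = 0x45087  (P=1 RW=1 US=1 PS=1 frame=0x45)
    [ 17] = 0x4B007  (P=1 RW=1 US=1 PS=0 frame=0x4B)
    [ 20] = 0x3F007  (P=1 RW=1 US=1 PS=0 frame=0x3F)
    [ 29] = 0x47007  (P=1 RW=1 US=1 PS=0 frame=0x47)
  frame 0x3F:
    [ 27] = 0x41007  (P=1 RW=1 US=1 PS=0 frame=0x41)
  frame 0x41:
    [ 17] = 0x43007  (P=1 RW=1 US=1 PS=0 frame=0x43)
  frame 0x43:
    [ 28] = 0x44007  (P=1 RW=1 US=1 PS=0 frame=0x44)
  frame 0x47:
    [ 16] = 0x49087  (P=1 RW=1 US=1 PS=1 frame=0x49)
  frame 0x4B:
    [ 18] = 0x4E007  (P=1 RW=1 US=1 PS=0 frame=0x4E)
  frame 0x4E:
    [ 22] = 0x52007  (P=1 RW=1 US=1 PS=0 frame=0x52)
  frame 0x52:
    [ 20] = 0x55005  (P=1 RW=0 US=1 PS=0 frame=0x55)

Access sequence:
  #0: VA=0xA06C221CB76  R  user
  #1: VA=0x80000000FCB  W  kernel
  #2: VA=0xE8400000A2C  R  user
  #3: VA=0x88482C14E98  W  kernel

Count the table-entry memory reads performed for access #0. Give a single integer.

Walk each access:
#0 VA=0xA06C221CB76 (r,user):
  lvl0: tbl 0x3B, slot 20 ⇒ 0x3F007 (P1/RW1/US1/PS0)
  lvl1: tbl 0x3F, slot 27 ⇒ 0x41007 (P1/RW1/US1/PS0)
  lvl2: tbl 0x41, slot 17 ⇒ 0x43007 (P1/RW1/US1/PS0)
  lvl3: tbl 0x43, slot 28 ⇒ 0x44007 (P1/RW1/US1/PS0)
  ⇒ phys 0x44B76  [4 reads]
#1 VA=0x80000000FCB (w,kernel):
  lvl0: tbl 0x3B, slot 16 ⇒ 0x45087 (P1/RW1/US1/PS1)
  ⇒ phys 0x45FCB (huge @L0)  [1 reads]
#2 VA=0xE8400000A2C (r,user):
  lvl0: tbl 0x3B, slot 29 ⇒ 0x47007 (P1/RW1/US1/PS0)
  lvl1: tbl 0x47, slot 16 ⇒ 0x49087 (P1/RW1/US1/PS1)
  ⇒ phys 0x49A2C (huge @L1)  [2 reads]
#3 VA=0x88482C14E98 (w,kernel):
  lvl0: tbl 0x3B, slot 17 ⇒ 0x4B007 (P1/RW1/US1/PS0)
  lvl1: tbl 0x4B, slot 18 ⇒ 0x4E007 (P1/RW1/US1/PS0)
  lvl2: tbl 0x4E, slot 22 ⇒ 0x52007 (P1/RW1/US1/PS0)
  lvl3: tbl 0x52, slot 20 ⇒ 0x55005 (P1/RW0/US1/PS0)
  ⇒ fault: PROTECTION_VIOLATION  — 4 lookups

Entries read for #0: 4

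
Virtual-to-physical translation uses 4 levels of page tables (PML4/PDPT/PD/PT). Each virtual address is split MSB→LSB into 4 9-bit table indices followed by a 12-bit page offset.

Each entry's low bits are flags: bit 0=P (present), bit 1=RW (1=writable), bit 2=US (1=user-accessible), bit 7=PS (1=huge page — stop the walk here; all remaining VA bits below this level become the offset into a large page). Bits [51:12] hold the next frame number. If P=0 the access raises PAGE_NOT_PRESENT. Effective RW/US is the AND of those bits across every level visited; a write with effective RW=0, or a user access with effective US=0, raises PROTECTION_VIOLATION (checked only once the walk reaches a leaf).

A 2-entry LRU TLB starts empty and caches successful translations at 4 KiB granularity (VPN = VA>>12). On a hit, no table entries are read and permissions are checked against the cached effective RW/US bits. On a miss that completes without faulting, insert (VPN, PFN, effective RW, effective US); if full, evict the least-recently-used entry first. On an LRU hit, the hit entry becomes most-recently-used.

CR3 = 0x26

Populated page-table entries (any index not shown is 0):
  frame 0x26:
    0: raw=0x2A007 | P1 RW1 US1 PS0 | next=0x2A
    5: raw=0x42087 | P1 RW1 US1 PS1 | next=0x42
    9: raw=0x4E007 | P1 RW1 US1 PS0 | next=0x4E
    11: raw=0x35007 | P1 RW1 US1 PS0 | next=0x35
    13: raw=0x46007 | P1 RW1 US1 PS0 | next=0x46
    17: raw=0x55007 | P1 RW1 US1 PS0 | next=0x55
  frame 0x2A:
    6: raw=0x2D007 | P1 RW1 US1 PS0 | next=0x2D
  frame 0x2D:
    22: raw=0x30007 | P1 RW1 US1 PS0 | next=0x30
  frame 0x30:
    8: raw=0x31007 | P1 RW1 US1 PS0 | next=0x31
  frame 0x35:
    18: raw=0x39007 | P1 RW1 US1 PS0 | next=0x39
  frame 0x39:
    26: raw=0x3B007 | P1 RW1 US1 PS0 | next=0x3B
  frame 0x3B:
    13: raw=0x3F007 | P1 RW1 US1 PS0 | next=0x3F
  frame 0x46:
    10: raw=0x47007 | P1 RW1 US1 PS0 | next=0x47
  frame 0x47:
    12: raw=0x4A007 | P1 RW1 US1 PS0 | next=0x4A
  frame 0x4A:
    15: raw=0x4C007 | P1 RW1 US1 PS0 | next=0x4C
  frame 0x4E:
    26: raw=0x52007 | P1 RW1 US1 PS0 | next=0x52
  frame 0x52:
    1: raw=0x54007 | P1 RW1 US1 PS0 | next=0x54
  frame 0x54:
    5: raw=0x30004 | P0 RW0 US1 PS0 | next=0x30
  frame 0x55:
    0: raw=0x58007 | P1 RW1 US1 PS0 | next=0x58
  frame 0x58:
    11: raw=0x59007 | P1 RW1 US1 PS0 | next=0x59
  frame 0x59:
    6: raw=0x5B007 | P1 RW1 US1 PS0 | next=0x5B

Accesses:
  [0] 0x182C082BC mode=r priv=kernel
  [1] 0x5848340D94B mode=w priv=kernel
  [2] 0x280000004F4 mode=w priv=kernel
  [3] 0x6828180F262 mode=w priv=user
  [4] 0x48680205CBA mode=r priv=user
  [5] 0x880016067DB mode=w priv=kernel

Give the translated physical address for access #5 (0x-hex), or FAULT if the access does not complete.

Walk each access:
#0 VA=0x182C082BC (r,kernel):
  lvl0: tbl 0x26, slot 0 ⇒ 0x2A007 (P1/RW1/US1/PS0)
  lvl1: tbl 0x2A, slot 6 ⇒ 0x2D007 (P1/RW1/US1/PS0)
  lvl2: tbl 0x2D, slot 22 ⇒ 0x30007 (P1/RW1/US1/PS0)
  lvl3: tbl 0x30, slot 8 ⇒ 0x31007 (P1/RW1/US1/PS0)
  ✓ 0x312BC  — 4 lookups
#1 VA=0x5848340D94B (w,kernel):
  lvl0: tbl 0x26, slot 11 ⇒ 0x35007 (P1/RW1/US1/PS0)
  lvl1: tbl 0x35, slot 18 ⇒ 0x39007 (P1/RW1/US1/PS0)
  lvl2: tbl 0x39, slot 26 ⇒ 0x3B007 (P1/RW1/US1/PS0)
  lvl3: tbl 0x3B, slot 13 ⇒ 0x3F007 (P1/RW1/US1/PS0)
  ✓ 0x3F94B  — 4 lookups
#2 VA=0x280000004F4 (w,kernel):
  lvl0: tbl 0x26, slot 5 ⇒ 0x42087 (P1/RW1/US1/PS1)
  ✓ 0x424F4 (huge @L0)  — 1 lookups
#3 VA=0x6828180F262 (w,user):
  lvl0: tbl 0x26, slot 13 ⇒ 0x46007 (P1/RW1/US1/PS0)
  lvl1: tbl 0x46, slot 10 ⇒ 0x47007 (P1/RW1/US1/PS0)
  lvl2: tbl 0x47, slot 12 ⇒ 0x4A007 (P1/RW1/US1/PS0)
  lvl3: tbl 0x4A, slot 15 ⇒ 0x4C007 (P1/RW1/US1/PS0)
  ✓ 0x4C262  — 4 lookups
#4 VA=0x48680205CBA (r,user):
  lvl0: tbl 0x26, slot 9 ⇒ 0x4E007 (P1/RW1/US1/PS0)
  lvl1: tbl 0x4E, slot 26 ⇒ 0x52007 (P1/RW1/US1/PS0)
  lvl2: tbl 0x52, slot 1 ⇒ 0x54007 (P1/RW1/US1/PS0)
  lvl3: tbl 0x54, slot 5 ⇒ 0x30004 (P0/RW0/US1/PS0)
  ✗ PAGE_NOT_PRESENT  [4 reads]
#5 VA=0x880016067DB (w,kernel):
  lvl0: tbl 0x26, slot 17 ⇒ 0x55007 (P1/RW1/US1/PS0)
  lvl1: tbl 0x55, slot 0 ⇒ 0x58007 (P1/RW1/US1/PS0)
  lvl2: tbl 0x58, slot 11 ⇒ 0x59007 (P1/RW1/US1/PS0)
  lvl3: tbl 0x59, slot 6 ⇒ 0x5B007 (P1/RW1/US1/PS0)
  ✓ 0x5B7DB  — 4 lookups

Access #5 PA: 0x5B7DB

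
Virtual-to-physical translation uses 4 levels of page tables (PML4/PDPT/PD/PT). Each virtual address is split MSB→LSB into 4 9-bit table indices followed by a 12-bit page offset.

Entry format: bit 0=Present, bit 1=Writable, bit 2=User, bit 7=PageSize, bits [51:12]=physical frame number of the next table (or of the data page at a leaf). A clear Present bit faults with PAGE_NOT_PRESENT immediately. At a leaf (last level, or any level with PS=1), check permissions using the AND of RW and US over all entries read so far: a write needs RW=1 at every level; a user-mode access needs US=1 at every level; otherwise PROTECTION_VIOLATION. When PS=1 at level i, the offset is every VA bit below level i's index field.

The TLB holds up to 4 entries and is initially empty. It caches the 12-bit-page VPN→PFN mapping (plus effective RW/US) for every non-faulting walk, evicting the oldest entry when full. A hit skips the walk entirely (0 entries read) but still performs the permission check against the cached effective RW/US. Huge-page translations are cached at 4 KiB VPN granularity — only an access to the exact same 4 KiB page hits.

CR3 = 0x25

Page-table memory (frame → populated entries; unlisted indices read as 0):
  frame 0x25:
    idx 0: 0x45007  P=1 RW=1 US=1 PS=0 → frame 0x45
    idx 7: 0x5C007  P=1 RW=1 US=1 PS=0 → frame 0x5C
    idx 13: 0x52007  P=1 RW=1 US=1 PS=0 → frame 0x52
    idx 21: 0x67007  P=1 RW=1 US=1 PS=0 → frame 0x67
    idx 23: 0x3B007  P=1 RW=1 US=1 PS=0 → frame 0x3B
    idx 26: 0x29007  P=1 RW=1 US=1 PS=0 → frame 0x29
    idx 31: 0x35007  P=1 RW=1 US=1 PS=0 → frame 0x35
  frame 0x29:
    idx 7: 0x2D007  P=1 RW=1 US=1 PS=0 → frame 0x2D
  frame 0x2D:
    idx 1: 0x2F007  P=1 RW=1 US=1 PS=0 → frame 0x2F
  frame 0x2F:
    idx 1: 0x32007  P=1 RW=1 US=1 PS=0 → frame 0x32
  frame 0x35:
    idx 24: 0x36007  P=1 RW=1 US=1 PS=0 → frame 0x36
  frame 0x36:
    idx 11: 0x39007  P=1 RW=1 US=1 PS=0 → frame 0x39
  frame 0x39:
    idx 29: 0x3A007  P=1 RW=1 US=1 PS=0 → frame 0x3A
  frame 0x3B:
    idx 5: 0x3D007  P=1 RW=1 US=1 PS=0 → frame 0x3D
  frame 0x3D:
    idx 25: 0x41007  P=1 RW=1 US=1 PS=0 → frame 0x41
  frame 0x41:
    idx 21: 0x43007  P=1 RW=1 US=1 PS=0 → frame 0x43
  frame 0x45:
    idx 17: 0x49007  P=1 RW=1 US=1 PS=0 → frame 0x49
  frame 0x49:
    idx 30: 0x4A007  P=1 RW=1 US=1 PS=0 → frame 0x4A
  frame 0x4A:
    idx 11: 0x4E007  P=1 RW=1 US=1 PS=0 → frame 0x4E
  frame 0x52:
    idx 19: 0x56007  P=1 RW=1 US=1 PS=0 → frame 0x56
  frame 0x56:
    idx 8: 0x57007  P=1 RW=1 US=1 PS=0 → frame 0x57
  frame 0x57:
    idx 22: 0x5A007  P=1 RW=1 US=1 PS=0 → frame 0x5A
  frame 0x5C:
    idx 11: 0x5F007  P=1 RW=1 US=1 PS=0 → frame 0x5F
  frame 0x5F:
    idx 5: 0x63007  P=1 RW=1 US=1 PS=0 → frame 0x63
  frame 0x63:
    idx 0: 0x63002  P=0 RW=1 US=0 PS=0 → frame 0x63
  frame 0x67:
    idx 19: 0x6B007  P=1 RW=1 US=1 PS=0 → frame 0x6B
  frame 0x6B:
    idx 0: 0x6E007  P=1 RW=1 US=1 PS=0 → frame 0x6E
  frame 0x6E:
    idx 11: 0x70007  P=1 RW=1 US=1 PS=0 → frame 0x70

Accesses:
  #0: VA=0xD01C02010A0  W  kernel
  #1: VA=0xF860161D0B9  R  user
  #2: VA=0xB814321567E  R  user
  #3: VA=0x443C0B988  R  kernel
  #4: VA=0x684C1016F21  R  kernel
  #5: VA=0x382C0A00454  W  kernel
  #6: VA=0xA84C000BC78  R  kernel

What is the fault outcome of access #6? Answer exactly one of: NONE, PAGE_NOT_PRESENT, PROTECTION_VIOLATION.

Trace:
#0 VA=0xD01C02010A0 (w,kernel):
  L0: frame=0x25 idx=26 entry=0x29007 [P=1 RW=1 US=1 PS=0]
  L1: frame=0x29 idx=7 entry=0x2D007 [P=1 RW=1 US=1 PS=0]
  L2: frame=0x2D idx=1 entry=0x2F007 [P=1 RW=1 US=1 PS=0]
  L3: frame=0x2F idx=1 entry=0x32007 [P=1 RW=1 US=1 PS=0]
  ✓ 0x320A0  — 4 lookups
#1 VA=0xF860161D0B9 (r,user):
  L0: frame=0x25 idx=31 entry=0x35007 [P=1 RW=1 US=1 PS=0]
  L1: frame=0x35 idx=24 entry=0x36007 [P=1 RW=1 US=1 PS=0]
  L2: frame=0x36 idx=11 entry=0x39007 [P=1 RW=1 US=1 PS=0]
  L3: frame=0x39 idx=29 entry=0x3A007 [P=1 RW=1 US=1 PS=0]
  ✓ 0x3A0B9  — 4 lookups
#2 VA=0xB814321567E (r,user):
  L0: frame=0x25 idx=23 entry=0x3B007 [P=1 RW=1 US=1 PS=0]
  L1: frame=0x3B idx=5 entry=0x3D007 [P=1 RW=1 US=1 PS=0]
  L2: frame=0x3D idx=25 entry=0x41007 [P=1 RW=1 US=1 PS=0]
  L3: frame=0x41 idx=21 entry=0x43007 [P=1 RW=1 US=1 PS=0]
  ✓ 0x4367E  — 4 lookups
#3 VA=0x443C0B988 (r,kernel):
  L0: frame=0x25 idx=0 entry=0x45007 [P=1 RW=1 US=1 PS=0]
  L1: frame=0x45 idx=17 entry=0x49007 [P=1 RW=1 US=1 PS=0]
  L2: frame=0x49 idx=30 entry=0x4A007 [P=1 RW=1 US=1 PS=0]
  L3: frame=0x4A idx=11 entry=0x4E007 [P=1 RW=1 US=1 PS=0]
  ✓ 0x4E988  — 4 lookups
#4 VA=0x684C1016F21 (r,kernel):
  L0: frame=0x25 idx=13 entry=0x52007 [P=1 RW=1 US=1 PS=0]
  L1: frame=0x52 idx=19 entry=0x56007 [P=1 RW=1 US=1 PS=0]
  L2: frame=0x56 idx=8 entry=0x57007 [P=1 RW=1 US=1 PS=0]
  L3: frame=0x57 idx=22 entry=0x5A007 [P=1 RW=1 US=1 PS=0]
  ✓ 0x5AF21  — 4 lookups
#5 VA=0x382C0A00454 (w,kernel):
  L0: frame=0x25 idx=7 entry=0x5C007 [P=1 RW=1 US=1 PS=0]
  L1: frame=0x5C idx=11 entry=0x5F007 [P=1 RW=1 US=1 PS=0]
  L2: frame=0x5F idx=5 entry=0x63007 [P=1 RW=1 US=1 PS=0]
  L3: frame=0x63 idx=0 entry=0x63002 [P=0 RW=1 US=0 PS=0]
  ⇒ fault: PAGE_NOT_PRESENT  — 4 lookups
#6 VA=0xA84C000BC78 (r,kernel):
  L0: frame=0x25 idx=21 entry=0x67007 [P=1 RW=1 US=1 PS=0]
  L1: frame=0x67 idx=19 entry=0x6B007 [P=1 RW=1 US=1 PS=0]
  L2: frame=0x6B idx=0 entry=0x6E007 [P=1 RW=1 US=1 PS=0]
  L3: frame=0x6E idx=11 entry=0x70007 [P=1 RW=1 US=1 PS=0]
  ✓ 0x70C78  — 4 lookups

Access #6 fault: NONE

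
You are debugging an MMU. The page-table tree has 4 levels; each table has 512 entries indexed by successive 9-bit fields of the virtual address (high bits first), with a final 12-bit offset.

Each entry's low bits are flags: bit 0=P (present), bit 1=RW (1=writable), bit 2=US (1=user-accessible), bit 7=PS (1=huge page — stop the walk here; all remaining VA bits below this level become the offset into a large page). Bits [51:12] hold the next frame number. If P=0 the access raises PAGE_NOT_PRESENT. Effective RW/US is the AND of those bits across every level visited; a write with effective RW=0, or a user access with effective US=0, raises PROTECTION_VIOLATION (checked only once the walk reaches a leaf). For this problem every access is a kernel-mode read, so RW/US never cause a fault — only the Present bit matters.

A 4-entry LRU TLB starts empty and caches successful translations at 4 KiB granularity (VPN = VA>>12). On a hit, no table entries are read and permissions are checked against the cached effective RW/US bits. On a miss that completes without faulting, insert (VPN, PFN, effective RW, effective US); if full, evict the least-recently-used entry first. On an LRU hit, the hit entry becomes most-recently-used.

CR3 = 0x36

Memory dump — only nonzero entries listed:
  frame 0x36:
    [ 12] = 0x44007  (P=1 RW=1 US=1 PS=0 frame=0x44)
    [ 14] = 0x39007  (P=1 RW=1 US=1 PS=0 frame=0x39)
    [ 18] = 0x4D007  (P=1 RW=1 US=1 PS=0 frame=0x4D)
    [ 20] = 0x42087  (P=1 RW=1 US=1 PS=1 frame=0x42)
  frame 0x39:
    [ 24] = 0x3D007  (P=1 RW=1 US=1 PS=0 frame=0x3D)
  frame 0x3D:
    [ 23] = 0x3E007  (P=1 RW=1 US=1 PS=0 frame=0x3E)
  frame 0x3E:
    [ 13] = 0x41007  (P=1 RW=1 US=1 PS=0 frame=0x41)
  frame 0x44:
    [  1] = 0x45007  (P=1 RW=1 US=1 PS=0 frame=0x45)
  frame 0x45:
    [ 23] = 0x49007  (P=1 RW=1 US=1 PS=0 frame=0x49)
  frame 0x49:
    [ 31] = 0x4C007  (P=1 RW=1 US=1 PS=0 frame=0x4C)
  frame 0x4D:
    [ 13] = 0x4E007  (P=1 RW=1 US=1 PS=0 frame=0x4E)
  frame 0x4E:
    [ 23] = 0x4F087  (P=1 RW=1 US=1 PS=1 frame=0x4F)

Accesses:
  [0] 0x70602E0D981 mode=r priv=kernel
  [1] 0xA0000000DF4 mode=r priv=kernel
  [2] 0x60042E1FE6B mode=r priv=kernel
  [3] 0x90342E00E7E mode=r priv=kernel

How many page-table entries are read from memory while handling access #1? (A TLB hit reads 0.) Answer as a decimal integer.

Per-access translation:
#0 VA=0x70602E0D981 (r,kernel):
  L0 @0x36[14] → 0x39007  P=1,RW=1,US=1,PS=0
  L1 @0x39[24] → 0x3D007  P=1,RW=1,US=1,PS=0
  L2 @0x3D[23] → 0x3E007  P=1,RW=1,US=1,PS=0
  L3 @0x3E[13] → 0x41007  P=1,RW=1,US=1,PS=0
  ⇒ phys 0x41981  [4 reads]
#1 VA=0xA0000000DF4 (r,kernel):
  L0 @0x36[20] → 0x42087  P=1,RW=1,US=1,PS=1
  ⇒ phys 0x42DF4 (huge @L0)  [1 reads]
#2 VA=0x60042E1FE6B (r,kernel):
  L0 @0x36[12] → 0x44007  P=1,RW=1,US=1,PS=0
  L1 @0x44[1] → 0x45007  P=1,RW=1,US=1,PS=0
  L2 @0x45[23] → 0x49007  P=1,RW=1,US=1,PS=0
  L3 @0x49[31] → 0x4C007  P=1,RW=1,US=1,PS=0
  ⇒ phys 0x4CE6B  [4 reads]
#3 VA=0x90342E00E7E (r,kernel):
  L0 @0x36[18] → 0x4D007  P=1,RW=1,US=1,PS=0
  L1 @0x4D[13] → 0x4E007  P=1,RW=1,US=1,PS=0
  L2 @0x4E[23] → 0x4F087  P=1,RW=1,US=1,PS=1
  ⇒ phys 0x4FE7E (huge @L2)  [3 reads]

Entries read for #1: 1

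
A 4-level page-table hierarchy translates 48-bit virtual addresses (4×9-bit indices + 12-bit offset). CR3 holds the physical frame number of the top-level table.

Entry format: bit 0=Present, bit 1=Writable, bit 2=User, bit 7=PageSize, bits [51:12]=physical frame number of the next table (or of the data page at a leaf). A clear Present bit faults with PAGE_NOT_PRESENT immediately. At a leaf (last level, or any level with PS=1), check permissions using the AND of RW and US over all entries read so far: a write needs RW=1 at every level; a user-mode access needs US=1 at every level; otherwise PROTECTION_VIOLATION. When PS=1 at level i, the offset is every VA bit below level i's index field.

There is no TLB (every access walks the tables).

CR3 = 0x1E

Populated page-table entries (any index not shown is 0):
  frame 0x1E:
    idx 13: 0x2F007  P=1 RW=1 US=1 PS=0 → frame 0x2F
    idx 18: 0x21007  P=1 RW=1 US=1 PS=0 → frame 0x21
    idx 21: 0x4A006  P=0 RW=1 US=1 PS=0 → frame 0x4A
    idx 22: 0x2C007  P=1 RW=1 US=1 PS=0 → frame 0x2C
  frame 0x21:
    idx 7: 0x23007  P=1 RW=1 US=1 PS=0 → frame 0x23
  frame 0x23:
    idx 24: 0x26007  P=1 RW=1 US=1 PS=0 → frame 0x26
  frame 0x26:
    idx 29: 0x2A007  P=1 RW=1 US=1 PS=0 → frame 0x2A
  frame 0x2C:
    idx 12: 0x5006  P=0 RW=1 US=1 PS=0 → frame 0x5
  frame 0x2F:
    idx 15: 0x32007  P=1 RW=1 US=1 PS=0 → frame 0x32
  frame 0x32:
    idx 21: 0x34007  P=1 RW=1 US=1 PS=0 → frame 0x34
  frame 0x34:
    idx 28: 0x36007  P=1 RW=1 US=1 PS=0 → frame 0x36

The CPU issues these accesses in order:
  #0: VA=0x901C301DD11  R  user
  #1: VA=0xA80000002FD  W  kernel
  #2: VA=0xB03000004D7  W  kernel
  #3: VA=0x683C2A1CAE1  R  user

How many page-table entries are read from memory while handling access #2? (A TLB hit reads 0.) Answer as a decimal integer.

Per-access translation:
#0 VA=0x901C301DD11 (r,user):
  L0 @0x1E[18] → 0x21007  P=1,RW=1,US=1,PS=0
  L1 @0x21[7] → 0x23007  P=1,RW=1,US=1,PS=0
  L2 @0x23[24] → 0x26007  P=1,RW=1,US=1,PS=0
  L3 @0x26[29] → 0x2A007  P=1,RW=1,US=1,PS=0
  ✓ 0x2AD11  — 4 lookups
#1 VA=0xA80000002FD (w,kernel):
  L0 @0x1E[21] → 0x4A006  P=0,RW=1,US=1,PS=0
  ⇒ fault: PAGE_NOT_PRESENT  — 1 lookups
#2 VA=0xB03000004D7 (w,kernel):
  L0 @0x1E[22] → 0x2C007  P=1,RW=1,US=1,PS=0
  L1 @0x2C[12] → 0x5006  P=0,RW=1,US=1,PS=0
  ⇒ fault: PAGE_NOT_PRESENT  — 2 lookups
#3 VA=0x683C2A1CAE1 (r,user):
  L0 @0x1E[13] → 0x2F007  P=1,RW=1,US=1,PS=0
  L1 @0x2F[15] → 0x32007  P=1,RW=1,US=1,PS=0
  L2 @0x32[21] → 0x34007  P=1,RW=1,US=1,PS=0
  L3 @0x34[28] → 0x36007  P=1,RW=1,US=1,PS=0
  ✓ 0x36AE1  — 4 lookups

Entries read for #2: 2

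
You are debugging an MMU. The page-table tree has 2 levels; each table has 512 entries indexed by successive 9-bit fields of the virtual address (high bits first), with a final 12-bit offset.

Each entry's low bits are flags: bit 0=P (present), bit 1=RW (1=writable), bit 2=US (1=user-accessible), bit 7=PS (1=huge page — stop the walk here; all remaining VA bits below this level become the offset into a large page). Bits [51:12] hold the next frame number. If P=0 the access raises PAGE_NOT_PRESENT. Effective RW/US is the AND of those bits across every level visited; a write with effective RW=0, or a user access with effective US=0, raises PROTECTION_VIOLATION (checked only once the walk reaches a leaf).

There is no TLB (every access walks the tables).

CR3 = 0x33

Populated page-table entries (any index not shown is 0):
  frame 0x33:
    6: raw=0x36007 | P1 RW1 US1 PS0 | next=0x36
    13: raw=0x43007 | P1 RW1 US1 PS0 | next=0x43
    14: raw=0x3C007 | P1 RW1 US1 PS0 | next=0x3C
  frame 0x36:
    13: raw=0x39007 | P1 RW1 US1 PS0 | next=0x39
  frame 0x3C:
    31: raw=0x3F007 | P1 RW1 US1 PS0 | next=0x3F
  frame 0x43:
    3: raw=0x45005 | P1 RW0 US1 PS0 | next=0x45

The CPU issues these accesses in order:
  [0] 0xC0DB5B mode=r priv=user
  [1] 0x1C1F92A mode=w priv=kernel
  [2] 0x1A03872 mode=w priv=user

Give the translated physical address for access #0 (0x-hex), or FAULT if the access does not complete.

Walk each access:
#0 VA=0xC0DB5B (r,user):
  L0 @0x33[6] → 0x36007  P=1,RW=1,US=1,PS=0
  L1 @0x36[13] → 0x39007  P=1,RW=1,US=1,PS=0
  → PA=0x39B5B  (2 entries read)
#1 VA=0x1C1F92A (w,kernel):
  L0 @0x33[14] → 0x3C007  P=1,RW=1,US=1,PS=0
  L1 @0x3C[31] → 0x3F007  P=1,RW=1,US=1,PS=0
  → PA=0x3F92A  (2 entries read)
#2 VA=0x1A03872 (w,user):
  L0 @0x33[13] → 0x43007  P=1,RW=1,US=1,PS=0
  L1 @0x43[3] → 0x45005  P=1,RW=0,US=1,PS=0
  → PROTECTION_VIOLATION  (2 entries read)

Access #0 PA: 0x39B5B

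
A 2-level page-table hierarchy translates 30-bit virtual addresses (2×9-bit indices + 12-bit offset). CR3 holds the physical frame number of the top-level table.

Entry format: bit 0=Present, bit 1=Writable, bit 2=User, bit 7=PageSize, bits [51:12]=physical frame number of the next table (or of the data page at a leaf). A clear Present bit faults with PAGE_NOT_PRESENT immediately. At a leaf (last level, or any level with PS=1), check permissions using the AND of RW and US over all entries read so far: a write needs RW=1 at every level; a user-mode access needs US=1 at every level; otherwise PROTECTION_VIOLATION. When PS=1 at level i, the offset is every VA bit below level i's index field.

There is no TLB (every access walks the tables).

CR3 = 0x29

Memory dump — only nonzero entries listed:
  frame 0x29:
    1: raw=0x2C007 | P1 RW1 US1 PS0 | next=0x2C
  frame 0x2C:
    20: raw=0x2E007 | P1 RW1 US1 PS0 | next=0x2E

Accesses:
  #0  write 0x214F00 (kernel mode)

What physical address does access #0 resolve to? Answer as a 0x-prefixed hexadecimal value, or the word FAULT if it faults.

Walk each access:
#0 VA=0x214F00 (w,kernel):
  L0 @0x29[1] → 0x2C007  P=1,RW=1,US=1,PS=0
  L1 @0x2C[20] → 0x2E007  P=1,RW=1,US=1,PS=0
  → PA=0x2EF00  (2 entries read)

Access #0 PA: 0x2EF00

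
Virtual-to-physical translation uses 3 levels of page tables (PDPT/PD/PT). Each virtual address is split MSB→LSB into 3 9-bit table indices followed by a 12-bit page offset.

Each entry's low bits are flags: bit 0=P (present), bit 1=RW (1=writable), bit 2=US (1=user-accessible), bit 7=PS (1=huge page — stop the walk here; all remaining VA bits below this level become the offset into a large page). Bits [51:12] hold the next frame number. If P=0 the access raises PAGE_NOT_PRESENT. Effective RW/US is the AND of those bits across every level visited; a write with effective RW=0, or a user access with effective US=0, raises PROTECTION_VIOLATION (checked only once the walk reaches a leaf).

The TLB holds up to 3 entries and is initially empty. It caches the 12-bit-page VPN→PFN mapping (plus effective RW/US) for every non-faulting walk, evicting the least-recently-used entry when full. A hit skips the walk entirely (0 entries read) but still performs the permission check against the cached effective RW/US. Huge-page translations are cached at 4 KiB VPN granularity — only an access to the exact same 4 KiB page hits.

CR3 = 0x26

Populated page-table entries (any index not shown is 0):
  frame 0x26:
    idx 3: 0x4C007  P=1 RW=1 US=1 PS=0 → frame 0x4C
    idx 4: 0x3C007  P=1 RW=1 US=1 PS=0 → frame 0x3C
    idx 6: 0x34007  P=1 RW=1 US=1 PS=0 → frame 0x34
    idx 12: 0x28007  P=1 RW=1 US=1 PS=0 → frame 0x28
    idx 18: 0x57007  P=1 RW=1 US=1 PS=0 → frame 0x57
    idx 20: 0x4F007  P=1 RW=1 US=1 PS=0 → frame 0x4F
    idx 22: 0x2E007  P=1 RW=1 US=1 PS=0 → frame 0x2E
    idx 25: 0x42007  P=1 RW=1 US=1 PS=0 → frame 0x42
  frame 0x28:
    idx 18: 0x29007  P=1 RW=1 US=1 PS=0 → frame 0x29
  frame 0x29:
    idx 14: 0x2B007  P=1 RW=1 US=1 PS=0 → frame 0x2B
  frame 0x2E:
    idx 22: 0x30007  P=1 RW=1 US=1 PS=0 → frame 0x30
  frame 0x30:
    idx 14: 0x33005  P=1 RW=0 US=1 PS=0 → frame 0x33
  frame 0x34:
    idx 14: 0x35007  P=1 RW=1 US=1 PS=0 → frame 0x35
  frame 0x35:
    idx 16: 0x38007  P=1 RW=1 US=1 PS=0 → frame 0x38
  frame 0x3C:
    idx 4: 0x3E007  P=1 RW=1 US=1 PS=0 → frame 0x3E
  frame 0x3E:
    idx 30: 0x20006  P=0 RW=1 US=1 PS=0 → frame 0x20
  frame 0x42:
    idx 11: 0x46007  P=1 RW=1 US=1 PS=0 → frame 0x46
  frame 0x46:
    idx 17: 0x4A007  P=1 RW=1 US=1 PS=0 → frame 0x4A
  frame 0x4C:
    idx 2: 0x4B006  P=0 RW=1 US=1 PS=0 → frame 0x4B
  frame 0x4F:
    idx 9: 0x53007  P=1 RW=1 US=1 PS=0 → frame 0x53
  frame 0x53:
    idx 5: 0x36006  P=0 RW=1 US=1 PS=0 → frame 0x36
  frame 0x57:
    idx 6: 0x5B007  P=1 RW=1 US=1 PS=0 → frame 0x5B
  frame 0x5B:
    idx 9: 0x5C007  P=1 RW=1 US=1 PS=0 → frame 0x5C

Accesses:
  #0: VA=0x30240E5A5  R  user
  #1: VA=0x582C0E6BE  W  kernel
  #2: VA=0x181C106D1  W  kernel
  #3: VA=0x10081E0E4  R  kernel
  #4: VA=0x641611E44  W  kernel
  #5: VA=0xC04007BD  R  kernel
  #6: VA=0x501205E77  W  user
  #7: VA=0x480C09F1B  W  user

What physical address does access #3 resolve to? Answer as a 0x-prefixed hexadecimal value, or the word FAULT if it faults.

Trace:
#0 VA=0x30240E5A5 (r,user):
  L0 @0x26[12] → 0x28007  P=1,RW=1,US=1,PS=0
  L1 @0x28[18] → 0x29007  P=1,RW=1,US=1,PS=0
  L2 @0x29[14] → 0x2B007  P=1,RW=1,US=1,PS=0
  ⇒ phys 0x2B5A5  [3 reads]
#1 VA=0x582C0E6BE (w,kernel):
  L0 @0x26[22] → 0x2E007  P=1,RW=1,US=1,PS=0
  L1 @0x2E[22] → 0x30007  P=1,RW=1,US=1,PS=0
  L2 @0x30[14] → 0x33005  P=1,RW=0,US=1,PS=0
  ✗ PROTECTION_VIOLATION  [3 reads]
#2 VA=0x181C106D1 (w,kernel):
  L0 @0x26[6] → 0x34007  P=1,RW=1,US=1,PS=0
  L1 @0x34[14] → 0x35007  P=1,RW=1,US=1,PS=0
  L2 @0x35[16] → 0x38007  P=1,RW=1,US=1,PS=0
  ⇒ phys 0x386D1  [3 reads]
#3 VA=0x10081E0E4 (r,kernel):
  L0 @0x26[4] → 0x3C007  P=1,RW=1,US=1,PS=0
  L1 @0x3C[4] → 0x3E007  P=1,RW=1,US=1,PS=0
  L2 @0x3E[30] → 0x20006  P=0,RW=1,US=1,PS=0
  ✗ PAGE_NOT_PRESENT  [3 reads]
#4 VA=0x641611E44 (w,kernel):
  L0 @0x26[25] → 0x42007  P=1,RW=1,US=1,PS=0
  L1 @0x42[11] → 0x46007  P=1,RW=1,US=1,PS=0
  L2 @0x46[17] → 0x4A007  P=1,RW=1,US=1,PS=0
  ⇒ phys 0x4AE44  [3 reads]
#5 VA=0xC04007BD (r,kernel):
  L0 @0x26[3] → 0x4C007  P=1,RW=1,US=1,PS=0
  L1 @0x4C[2] → 0x4B006  P=0,RW=1,US=1,PS=0
  ✗ PAGE_NOT_PRESENT  [2 reads]
#6 VA=0x501205E77 (w,user):
  L0 @0x26[20] → 0x4F007  P=1,RW=1,US=1,PS=0
  L1 @0x4F[9] → 0x53007  P=1,RW=1,US=1,PS=0
  L2 @0x53[5] → 0x36006  P=0,RW=1,US=1,PS=0
  ✗ PAGE_NOT_PRESENT  [3 reads]
#7 VA=0x480C09F1B (w,user):
  L0 @0x26[18] → 0x57007  P=1,RW=1,US=1,PS=0
  L1 @0x57[6] → 0x5B007  P=1,RW=1,US=1,PS=0
  L2 @0x5B[9] → 0x5C007  P=1,RW=1,US=1,PS=0
  ⇒ phys 0x5CF1B  [3 reads]

Access #3 PA: FAULT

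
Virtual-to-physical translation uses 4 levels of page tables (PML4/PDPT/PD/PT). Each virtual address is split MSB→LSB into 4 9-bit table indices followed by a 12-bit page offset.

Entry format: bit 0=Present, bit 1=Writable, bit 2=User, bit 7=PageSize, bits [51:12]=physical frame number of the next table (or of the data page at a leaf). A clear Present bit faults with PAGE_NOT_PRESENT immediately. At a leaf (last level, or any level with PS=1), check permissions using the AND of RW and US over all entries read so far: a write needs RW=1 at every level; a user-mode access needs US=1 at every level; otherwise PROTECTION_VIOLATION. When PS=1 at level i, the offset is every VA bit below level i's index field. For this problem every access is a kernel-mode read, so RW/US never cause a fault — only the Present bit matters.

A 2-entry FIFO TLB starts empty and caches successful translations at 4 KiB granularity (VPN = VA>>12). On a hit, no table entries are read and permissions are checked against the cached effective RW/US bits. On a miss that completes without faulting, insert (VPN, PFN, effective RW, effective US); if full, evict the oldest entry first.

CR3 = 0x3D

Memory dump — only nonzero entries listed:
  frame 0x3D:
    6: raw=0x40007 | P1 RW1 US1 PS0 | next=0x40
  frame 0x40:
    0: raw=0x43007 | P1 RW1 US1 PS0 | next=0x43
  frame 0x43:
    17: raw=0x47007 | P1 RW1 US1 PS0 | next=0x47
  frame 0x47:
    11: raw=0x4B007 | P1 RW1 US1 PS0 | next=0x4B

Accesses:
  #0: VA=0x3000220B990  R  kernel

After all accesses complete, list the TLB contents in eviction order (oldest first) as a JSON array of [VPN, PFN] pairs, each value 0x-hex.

Trace:
#0 VA=0x3000220B990 (r,kernel):
  [0] read 0x3D idx=6: raw=0x40007 flags P=1 W=1 U=1 S=0
  [1] read 0x40 idx=0: raw=0x43007 flags P=1 W=1 U=1 S=0
  [2] read 0x43 idx=17: raw=0x47007 flags P=1 W=1 U=1 S=0
  [3] read 0x47 idx=11: raw=0x4B007 flags P=1 W=1 U=1 S=0
  ⇒ phys 0x4B990  [4 reads]

TLB: [["0x3000220B", "0x4B"]]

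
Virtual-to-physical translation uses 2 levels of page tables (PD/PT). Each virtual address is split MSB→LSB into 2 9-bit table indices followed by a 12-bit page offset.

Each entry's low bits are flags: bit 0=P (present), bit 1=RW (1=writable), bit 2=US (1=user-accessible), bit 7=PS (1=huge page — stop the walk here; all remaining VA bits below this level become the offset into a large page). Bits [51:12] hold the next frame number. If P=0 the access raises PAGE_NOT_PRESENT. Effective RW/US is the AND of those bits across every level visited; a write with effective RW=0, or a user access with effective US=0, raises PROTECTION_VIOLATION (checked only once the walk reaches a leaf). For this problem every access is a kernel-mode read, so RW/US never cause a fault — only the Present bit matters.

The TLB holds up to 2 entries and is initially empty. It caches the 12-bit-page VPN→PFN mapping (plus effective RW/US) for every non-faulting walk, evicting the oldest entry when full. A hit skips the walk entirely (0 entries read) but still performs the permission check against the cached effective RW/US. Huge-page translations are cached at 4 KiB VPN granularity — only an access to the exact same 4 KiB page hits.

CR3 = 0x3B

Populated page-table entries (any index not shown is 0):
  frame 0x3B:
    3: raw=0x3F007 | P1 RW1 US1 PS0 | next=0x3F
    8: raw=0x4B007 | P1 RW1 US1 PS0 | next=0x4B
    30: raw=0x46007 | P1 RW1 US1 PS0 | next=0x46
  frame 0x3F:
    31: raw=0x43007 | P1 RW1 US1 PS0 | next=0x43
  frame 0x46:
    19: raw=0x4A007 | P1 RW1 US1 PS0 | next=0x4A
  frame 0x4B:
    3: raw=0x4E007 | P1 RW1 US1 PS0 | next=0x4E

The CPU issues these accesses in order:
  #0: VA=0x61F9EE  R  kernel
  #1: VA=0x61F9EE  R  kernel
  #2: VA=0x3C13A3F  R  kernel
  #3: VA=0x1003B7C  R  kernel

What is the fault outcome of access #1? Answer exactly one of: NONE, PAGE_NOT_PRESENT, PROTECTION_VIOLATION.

Trace:
#0 VA=0x61F9EE (r,kernel):
  L0: frame=0x3B idx=3 entry=0x3F007 [P=1 RW=1 US=1 PS=0]
  L1: frame=0x3F idx=31 entry=0x43007 [P=1 RW=1 US=1 PS=0]
  ✓ 0x439EE  — 2 lookups
#1 VA=0x61F9EE (r,kernel):
  TLB hit vpn=0x61F → PA=0x439EE
#2 VA=0x3C13A3F (r,kernel):
  L0: frame=0x3B idx=30 entry=0x46007 [P=1 RW=1 US=1 PS=0]
  L1: frame=0x46 idx=19 entry=0x4A007 [P=1 RW=1 US=1 PS=0]
  ✓ 0x4AA3F  — 2 lookups
#3 VA=0x1003B7C (r,kernel):
  L0: frame=0x3B idx=8 entry=0x4B007 [P=1 RW=1 US=1 PS=0]
  L1: frame=0x4B idx=3 entry=0x4E007 [P=1 RW=1 US=1 PS=0]
  ✓ 0x4EB7C  — 2 lookups

Access #1 fault: NONE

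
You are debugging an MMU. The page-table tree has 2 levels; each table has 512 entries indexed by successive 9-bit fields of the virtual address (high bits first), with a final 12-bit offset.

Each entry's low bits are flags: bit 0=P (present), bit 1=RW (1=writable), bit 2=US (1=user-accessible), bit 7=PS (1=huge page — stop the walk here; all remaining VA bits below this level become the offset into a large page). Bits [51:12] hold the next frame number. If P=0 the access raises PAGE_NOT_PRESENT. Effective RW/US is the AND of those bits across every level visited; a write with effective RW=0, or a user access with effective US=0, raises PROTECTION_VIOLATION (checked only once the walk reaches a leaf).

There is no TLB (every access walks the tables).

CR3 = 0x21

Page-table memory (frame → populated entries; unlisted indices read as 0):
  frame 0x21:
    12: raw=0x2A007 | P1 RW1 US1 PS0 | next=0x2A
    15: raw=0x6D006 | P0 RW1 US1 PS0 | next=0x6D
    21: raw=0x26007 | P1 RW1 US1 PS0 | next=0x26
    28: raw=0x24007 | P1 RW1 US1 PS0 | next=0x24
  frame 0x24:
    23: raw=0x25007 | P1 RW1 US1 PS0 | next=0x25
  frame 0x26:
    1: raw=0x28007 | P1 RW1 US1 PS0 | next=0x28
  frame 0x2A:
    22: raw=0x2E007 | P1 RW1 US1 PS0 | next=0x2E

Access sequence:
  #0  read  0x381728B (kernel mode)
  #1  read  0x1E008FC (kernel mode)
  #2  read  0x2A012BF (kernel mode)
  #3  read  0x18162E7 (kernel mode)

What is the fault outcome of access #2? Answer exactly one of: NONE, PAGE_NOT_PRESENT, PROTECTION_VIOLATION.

Walk each access:
#0 VA=0x381728B (r,kernel):
  [0] read 0x21 idx=28: raw=0x24007 flags P=1 W=1 U=1 S=0
  [1] read 0x24 idx=23: raw=0x25007 flags P=1 W=1 U=1 S=0
  ✓ 0x2528B  — 2 lookups
#1 VA=0x1E008FC (r,kernel):
  [0] read 0x21 idx=15: raw=0x6D006 flags P=0 W=1 U=1 S=0
  ✗ PAGE_NOT_PRESENT  [1 reads]
#2 VA=0x2A012BF (r,kernel):
  [0] read 0x21 idx=21: raw=0x26007 flags P=1 W=1 U=1 S=0
  [1] read 0x26 idx=1: raw=0x28007 flags P=1 W=1 U=1 S=0
  ✓ 0x282BF  — 2 lookups
#3 VA=0x18162E7 (r,kernel):
  [0] read 0x21 idx=12: raw=0x2A007 flags P=1 W=1 U=1 S=0
  [1] read 0x2A idx=22: raw=0x2E007 flags P=1 W=1 U=1 S=0
  ✓ 0x2E2E7  — 2 lookups

Access #2 fault: NONE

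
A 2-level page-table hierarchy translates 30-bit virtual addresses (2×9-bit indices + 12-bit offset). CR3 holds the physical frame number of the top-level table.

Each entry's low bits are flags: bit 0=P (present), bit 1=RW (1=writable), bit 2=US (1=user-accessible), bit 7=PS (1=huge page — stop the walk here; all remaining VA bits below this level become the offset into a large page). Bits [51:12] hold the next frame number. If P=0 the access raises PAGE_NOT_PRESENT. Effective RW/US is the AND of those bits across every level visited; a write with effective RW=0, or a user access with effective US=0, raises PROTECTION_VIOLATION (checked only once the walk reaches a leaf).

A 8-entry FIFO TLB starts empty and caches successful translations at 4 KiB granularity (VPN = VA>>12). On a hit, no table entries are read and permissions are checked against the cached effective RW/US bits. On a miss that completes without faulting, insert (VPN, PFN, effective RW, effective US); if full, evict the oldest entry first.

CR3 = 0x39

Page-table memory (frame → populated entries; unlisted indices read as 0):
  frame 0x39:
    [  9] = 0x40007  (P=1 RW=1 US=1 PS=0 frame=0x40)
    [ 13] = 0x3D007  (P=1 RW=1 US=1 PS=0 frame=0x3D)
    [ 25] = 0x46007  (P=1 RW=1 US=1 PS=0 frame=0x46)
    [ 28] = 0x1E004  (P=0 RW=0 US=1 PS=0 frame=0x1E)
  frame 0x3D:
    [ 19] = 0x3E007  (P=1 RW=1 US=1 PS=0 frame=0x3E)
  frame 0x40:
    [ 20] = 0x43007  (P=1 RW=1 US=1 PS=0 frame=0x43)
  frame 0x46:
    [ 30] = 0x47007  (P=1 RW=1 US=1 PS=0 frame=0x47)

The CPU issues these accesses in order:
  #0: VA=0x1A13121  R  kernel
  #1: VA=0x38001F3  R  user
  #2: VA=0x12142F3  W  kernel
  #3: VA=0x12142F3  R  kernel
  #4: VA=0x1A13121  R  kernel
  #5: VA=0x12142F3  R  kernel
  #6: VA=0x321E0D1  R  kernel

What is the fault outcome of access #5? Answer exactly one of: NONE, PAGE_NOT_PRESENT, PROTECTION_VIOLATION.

Per-access translation:
#0 VA=0x1A13121 (r,kernel):
  lvl0: tbl 0x39, slot 13 ⇒ 0x3D007 (P1/RW1/US1/PS0)
  lvl1: tbl 0x3D, slot 19 ⇒ 0x3E007 (P1/RW1/US1/PS0)
  → PA=0x3E121  (2 entries read)
#1 VA=0x38001F3 (r,user):
  lvl0: tbl 0x39, slot 28 ⇒ 0x1E004 (P0/RW0/US1/PS0)
  → PAGE_NOT_PRESENT  (1 entries read)
#2 VA=0x12142F3 (w,kernel):
  lvl0: tbl 0x39, slot 9 ⇒ 0x40007 (P1/RW1/US1/PS0)
  lvl1: tbl 0x40, slot 20 ⇒ 0x43007 (P1/RW1/US1/PS0)
  → PA=0x432F3  (2 entries read)
#3 VA=0x12142F3 (r,kernel):
  TLB hit vpn=0x1214 → PA=0x432F3
#4 VA=0x1A13121 (r,kernel):
  TLB hit vpn=0x1A13 → PA=0x3E121
#5 VA=0x12142F3 (r,kernel):
  TLB hit vpn=0x1214 → PA=0x432F3
#6 VA=0x321E0D1 (r,kernel):
  lvl0: tbl 0x39, slot 25 ⇒ 0x46007 (P1/RW1/US1/PS0)
  lvl1: tbl 0x46, slot 30 ⇒ 0x47007 (P1/RW1/US1/PS0)
  → PA=0x470D1  (2 entries read)

Access #5 fault: NONE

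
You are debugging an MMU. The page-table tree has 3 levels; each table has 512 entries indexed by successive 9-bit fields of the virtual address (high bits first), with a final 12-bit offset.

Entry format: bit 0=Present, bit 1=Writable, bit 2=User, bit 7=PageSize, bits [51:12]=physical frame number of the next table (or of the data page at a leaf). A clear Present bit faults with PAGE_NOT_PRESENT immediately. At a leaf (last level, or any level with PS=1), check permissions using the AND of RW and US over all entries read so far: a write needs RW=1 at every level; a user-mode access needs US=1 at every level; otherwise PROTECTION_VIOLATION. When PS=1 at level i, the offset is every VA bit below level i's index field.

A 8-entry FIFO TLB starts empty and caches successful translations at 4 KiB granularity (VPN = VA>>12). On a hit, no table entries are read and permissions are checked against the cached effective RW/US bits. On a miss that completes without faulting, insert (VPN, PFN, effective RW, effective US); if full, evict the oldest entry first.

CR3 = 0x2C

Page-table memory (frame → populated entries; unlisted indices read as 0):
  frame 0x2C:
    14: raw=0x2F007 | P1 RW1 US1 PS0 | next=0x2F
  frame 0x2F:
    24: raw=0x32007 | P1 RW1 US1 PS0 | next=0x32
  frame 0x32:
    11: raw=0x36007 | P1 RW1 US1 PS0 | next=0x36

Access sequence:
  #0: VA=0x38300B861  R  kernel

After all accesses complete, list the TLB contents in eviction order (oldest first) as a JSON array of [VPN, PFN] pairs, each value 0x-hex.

Trace:
#0 VA=0x38300B861 (r,kernel):
  lvl0: tbl 0x2C, slot 14 ⇒ 0x2F007 (P1/RW1/US1/PS0)
  lvl1: tbl 0x2F, slot 24 ⇒ 0x32007 (P1/RW1/US1/PS0)
  lvl2: tbl 0x32, slot 11 ⇒ 0x36007 (P1/RW1/US1/PS0)
  ⇒ phys 0x36861  [3 reads]

TLB: [["0x38300B", "0x36"]]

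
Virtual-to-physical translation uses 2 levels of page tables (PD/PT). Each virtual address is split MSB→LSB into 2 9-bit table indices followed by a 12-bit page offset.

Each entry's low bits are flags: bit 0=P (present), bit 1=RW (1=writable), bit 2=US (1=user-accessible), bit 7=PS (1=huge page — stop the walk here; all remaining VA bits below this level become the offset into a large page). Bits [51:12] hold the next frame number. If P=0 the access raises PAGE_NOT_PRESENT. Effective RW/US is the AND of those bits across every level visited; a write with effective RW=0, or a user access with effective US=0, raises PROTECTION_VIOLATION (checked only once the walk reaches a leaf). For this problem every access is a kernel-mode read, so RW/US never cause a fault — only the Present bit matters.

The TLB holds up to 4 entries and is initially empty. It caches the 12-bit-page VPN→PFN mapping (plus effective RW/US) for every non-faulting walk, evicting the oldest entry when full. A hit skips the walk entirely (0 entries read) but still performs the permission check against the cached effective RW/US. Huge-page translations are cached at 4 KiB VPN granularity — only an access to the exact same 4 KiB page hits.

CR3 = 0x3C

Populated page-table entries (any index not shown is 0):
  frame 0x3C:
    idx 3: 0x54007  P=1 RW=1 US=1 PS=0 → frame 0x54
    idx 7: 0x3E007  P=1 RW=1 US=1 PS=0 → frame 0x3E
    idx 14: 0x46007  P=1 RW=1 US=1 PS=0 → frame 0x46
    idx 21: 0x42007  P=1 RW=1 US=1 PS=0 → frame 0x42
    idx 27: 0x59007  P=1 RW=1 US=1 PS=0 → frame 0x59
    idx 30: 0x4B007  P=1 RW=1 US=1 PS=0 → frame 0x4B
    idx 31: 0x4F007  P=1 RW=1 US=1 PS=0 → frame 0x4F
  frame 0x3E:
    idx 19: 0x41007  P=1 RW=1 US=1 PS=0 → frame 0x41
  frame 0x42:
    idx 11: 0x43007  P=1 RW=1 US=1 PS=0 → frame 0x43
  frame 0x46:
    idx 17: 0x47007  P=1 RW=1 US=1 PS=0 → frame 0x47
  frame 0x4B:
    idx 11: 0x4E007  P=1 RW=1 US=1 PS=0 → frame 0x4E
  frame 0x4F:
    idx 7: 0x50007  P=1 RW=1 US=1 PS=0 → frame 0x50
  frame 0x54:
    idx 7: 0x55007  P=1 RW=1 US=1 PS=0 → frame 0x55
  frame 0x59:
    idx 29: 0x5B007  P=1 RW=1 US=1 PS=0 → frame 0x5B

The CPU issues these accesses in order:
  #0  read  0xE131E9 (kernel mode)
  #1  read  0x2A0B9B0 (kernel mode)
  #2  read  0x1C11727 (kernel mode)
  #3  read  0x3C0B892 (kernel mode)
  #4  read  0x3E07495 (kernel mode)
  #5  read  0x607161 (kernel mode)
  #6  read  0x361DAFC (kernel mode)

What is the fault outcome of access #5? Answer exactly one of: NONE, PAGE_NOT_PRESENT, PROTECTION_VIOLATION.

Trace:
#0 VA=0xE131E9 (r,kernel):
  lvl0: tbl 0x3C, slot 7 ⇒ 0x3E007 (P1/RW1/US1/PS0)
  lvl1: tbl 0x3E, slot 19 ⇒ 0x41007 (P1/RW1/US1/PS0)
  ⇒ phys 0x411E9  [2 reads]
#1 VA=0x2A0B9B0 (r,kernel):
  lvl0: tbl 0x3C, slot 21 ⇒ 0x42007 (P1/RW1/US1/PS0)
  lvl1: tbl 0x42, slot 11 ⇒ 0x43007 (P1/RW1/US1/PS0)
  ⇒ phys 0x439B0  [2 reads]
#2 VA=0x1C11727 (r,kernel):
  lvl0: tbl 0x3C, slot 14 ⇒ 0x46007 (P1/RW1/US1/PS0)
  lvl1: tbl 0x46, slot 17 ⇒ 0x47007 (P1/RW1/US1/PS0)
  ⇒ phys 0x47727  [2 reads]
#3 VA=0x3C0B892 (r,kernel):
  lvl0: tbl 0x3C, slot 30 ⇒ 0x4B007 (P1/RW1/US1/PS0)
  lvl1: tbl 0x4B, slot 11 ⇒ 0x4E007 (P1/RW1/US1/PS0)
  ⇒ phys 0x4E892  [2 reads]
#4 VA=0x3E07495 (r,kernel):
  lvl0: tbl 0x3C, slot 31 ⇒ 0x4F007 (P1/RW1/US1/PS0)
  lvl1: tbl 0x4F, slot 7 ⇒ 0x50007 (P1/RW1/US1/PS0)
  ⇒ phys 0x50495  [2 reads]
#5 VA=0x607161 (r,kernel):
  lvl0: tbl 0x3C, slot 3 ⇒ 0x54007 (P1/RW1/US1/PS0)
  lvl1: tbl 0x54, slot 7 ⇒ 0x55007 (P1/RW1/US1/PS0)
  ⇒ phys 0x55161  [2 reads]
#6 VA=0x361DAFC (r,kernel):
  lvl0: tbl 0x3C, slot 27 ⇒ 0x59007 (P1/RW1/US1/PS0)
  lvl1: tbl 0x59, slot 29 ⇒ 0x5B007 (P1/RW1/US1/PS0)
  ⇒ phys 0x5BAFC  [2 reads]

Access #5 fault: NONE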